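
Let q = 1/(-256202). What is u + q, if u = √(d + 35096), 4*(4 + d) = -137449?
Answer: -1/256202 + √2919/2 ≈ 27.014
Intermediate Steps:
d = -137465/4 (d = -4 + (¼)*(-137449) = -4 - 137449/4 = -137465/4 ≈ -34366.)
q = -1/256202 ≈ -3.9032e-6
u = √2919/2 (u = √(-137465/4 + 35096) = √(2919/4) = √2919/2 ≈ 27.014)
u + q = √2919/2 - 1/256202 = -1/256202 + √2919/2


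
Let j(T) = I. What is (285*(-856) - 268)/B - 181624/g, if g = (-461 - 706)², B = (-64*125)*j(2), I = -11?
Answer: -87148584673/29961558000 ≈ -2.9087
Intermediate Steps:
j(T) = -11
B = 88000 (B = -64*125*(-11) = -8000*(-11) = 88000)
g = 1361889 (g = (-1167)² = 1361889)
(285*(-856) - 268)/B - 181624/g = (285*(-856) - 268)/88000 - 181624/1361889 = (-243960 - 268)*(1/88000) - 181624*1/1361889 = -244228*1/88000 - 181624/1361889 = -61057/22000 - 181624/1361889 = -87148584673/29961558000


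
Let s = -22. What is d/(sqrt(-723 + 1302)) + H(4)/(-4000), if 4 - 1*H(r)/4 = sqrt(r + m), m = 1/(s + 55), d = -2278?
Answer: -1/250 - 2278*sqrt(579)/579 + sqrt(4389)/33000 ≈ -94.672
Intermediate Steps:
m = 1/33 (m = 1/(-22 + 55) = 1/33 ≈ 0.030303)
H(r) = 16 - 4*sqrt(1/33 + r) (H(r) = 16 - 4*sqrt(r + 1/33) = 16 - 4*sqrt(1/33 + r))
d/(sqrt(-723 + 1302)) + H(4)/(-4000) = -2278/sqrt(-723 + 1302) + (16 - 4*sqrt(33 + 1089*4)/33)/(-4000) = -2278*sqrt(579)/579 + (16 - 4*sqrt(33 + 4356)/33)*(-1/4000) = -2278*sqrt(579)/579 + (16 - 4*sqrt(4389)/33)*(-1/4000) = -2278*sqrt(579)/579 + (-1/250 + sqrt(4389)/33000) = -1/250 - 2278*sqrt(579)/579 + sqrt(4389)/33000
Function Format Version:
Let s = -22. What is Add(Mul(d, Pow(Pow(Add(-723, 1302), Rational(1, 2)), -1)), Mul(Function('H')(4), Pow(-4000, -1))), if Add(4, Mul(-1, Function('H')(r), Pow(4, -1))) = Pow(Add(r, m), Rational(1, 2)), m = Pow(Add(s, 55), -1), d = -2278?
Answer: Add(Rational(-1, 250), Mul(Rational(-2278, 579), Pow(579, Rational(1, 2))), Mul(Rational(1, 33000), Pow(4389, Rational(1, 2)))) ≈ -94.672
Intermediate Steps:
m = Rational(1, 33) (m = Pow(Add(-22, 55), -1) = Pow(33, -1) = Rational(1, 33) ≈ 0.030303)
Function('H')(r) = Add(16, Mul(-4, Pow(Add(Rational(1, 33), r), Rational(1, 2)))) (Function('H')(r) = Add(16, Mul(-4, Pow(Add(r, Rational(1, 33)), Rational(1, 2)))) = Add(16, Mul(-4, Pow(Add(Rational(1, 33), r), Rational(1, 2)))))
Add(Mul(d, Pow(Pow(Add(-723, 1302), Rational(1, 2)), -1)), Mul(Function('H')(4), Pow(-4000, -1))) = Add(Mul(-2278, Pow(Pow(Add(-723, 1302), Rational(1, 2)), -1)), Mul(Add(16, Mul(Rational(-4, 33), Pow(Add(33, Mul(1089, 4)), Rational(1, 2)))), Pow(-4000, -1))) = Add(Mul(-2278, Pow(Pow(579, Rational(1, 2)), -1)), Mul(Add(16, Mul(Rational(-4, 33), Pow(Add(33, 4356), Rational(1, 2)))), Rational(-1, 4000))) = Add(Mul(-2278, Mul(Rational(1, 579), Pow(579, Rational(1, 2)))), Mul(Add(16, Mul(Rational(-4, 33), Pow(4389, Rational(1, 2)))), Rational(-1, 4000))) = Add(Mul(Rational(-2278, 579), Pow(579, Rational(1, 2))), Add(Rational(-1, 250), Mul(Rational(1, 33000), Pow(4389, Rational(1, 2))))) = Add(Rational(-1, 250), Mul(Rational(-2278, 579), Pow(579, Rational(1, 2))), Mul(Rational(1, 33000), Pow(4389, Rational(1, 2))))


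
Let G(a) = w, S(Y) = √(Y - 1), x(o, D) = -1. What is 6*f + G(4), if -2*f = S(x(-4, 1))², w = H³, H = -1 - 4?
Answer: -119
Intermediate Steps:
S(Y) = √(-1 + Y)
H = -5
w = -125 (w = (-5)³ = -125)
f = 1 (f = -(√(-1 - 1))²/2 = -(√(-2))²/2 = -(I*√2)²/2 = -½*(-2) = 1)
G(a) = -125
6*f + G(4) = 6*1 - 125 = 6 - 125 = -119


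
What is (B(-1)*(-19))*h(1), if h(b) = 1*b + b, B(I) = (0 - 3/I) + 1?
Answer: -152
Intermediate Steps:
B(I) = 1 - 3/I (B(I) = -3/I + 1 = 1 - 3/I)
h(b) = 2*b (h(b) = b + b = 2*b)
(B(-1)*(-19))*h(1) = (((-3 - 1)/(-1))*(-19))*(2*1) = (-1*(-4)*(-19))*2 = (4*(-19))*2 = -76*2 = -152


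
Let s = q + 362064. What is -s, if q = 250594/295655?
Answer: -107046282514/295655 ≈ -3.6207e+5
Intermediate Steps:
q = 250594/295655 (q = 250594*(1/295655) = 250594/295655 ≈ 0.84759)
s = 107046282514/295655 (s = 250594/295655 + 362064 = 107046282514/295655 ≈ 3.6207e+5)
-s = -1*107046282514/295655 = -107046282514/295655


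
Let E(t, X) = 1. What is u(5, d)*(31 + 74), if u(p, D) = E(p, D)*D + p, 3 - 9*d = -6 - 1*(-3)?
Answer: 595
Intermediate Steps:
d = ⅔ (d = ⅓ - (-6 - 1*(-3))/9 = ⅓ - (-6 + 3)/9 = ⅓ - ⅑*(-3) = ⅓ + ⅓ = ⅔ ≈ 0.66667)
u(p, D) = D + p (u(p, D) = 1*D + p = D + p)
u(5, d)*(31 + 74) = (⅔ + 5)*(31 + 74) = (17/3)*105 = 595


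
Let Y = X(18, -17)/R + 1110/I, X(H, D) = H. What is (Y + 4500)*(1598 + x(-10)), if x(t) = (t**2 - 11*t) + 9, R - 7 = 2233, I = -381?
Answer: 1162274472031/142240 ≈ 8.1712e+6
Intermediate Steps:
R = 2240 (R = 7 + 2233 = 2240)
x(t) = 9 + t**2 - 11*t
Y = -413257/142240 (Y = 18/2240 + 1110/(-381) = 18*(1/2240) + 1110*(-1/381) = 9/1120 - 370/127 = -413257/142240 ≈ -2.9053)
(Y + 4500)*(1598 + x(-10)) = (-413257/142240 + 4500)*(1598 + (9 + (-10)**2 - 11*(-10))) = 639666743*(1598 + (9 + 100 + 110))/142240 = 639666743*(1598 + 219)/142240 = (639666743/142240)*1817 = 1162274472031/142240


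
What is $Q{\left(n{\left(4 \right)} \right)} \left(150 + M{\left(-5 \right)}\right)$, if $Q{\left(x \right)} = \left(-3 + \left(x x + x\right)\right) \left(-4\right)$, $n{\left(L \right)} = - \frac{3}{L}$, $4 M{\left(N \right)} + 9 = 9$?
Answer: $\frac{3825}{2} \approx 1912.5$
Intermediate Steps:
$M{\left(N \right)} = 0$ ($M{\left(N \right)} = - \frac{9}{4} + \frac{1}{4} \cdot 9 = - \frac{9}{4} + \frac{9}{4} = 0$)
$Q{\left(x \right)} = 12 - 4 x - 4 x^{2}$ ($Q{\left(x \right)} = \left(-3 + \left(x^{2} + x\right)\right) \left(-4\right) = \left(-3 + \left(x + x^{2}\right)\right) \left(-4\right) = \left(-3 + x + x^{2}\right) \left(-4\right) = 12 - 4 x - 4 x^{2}$)
$Q{\left(n{\left(4 \right)} \right)} \left(150 + M{\left(-5 \right)}\right) = \left(12 - 4 \left(- \frac{3}{4}\right) - 4 \left(- \frac{3}{4}\right)^{2}\right) \left(150 + 0\right) = \left(12 - 4 \left(\left(-3\right) \frac{1}{4}\right) - 4 \left(\left(-3\right) \frac{1}{4}\right)^{2}\right) 150 = \left(12 - -3 - 4 \left(- \frac{3}{4}\right)^{2}\right) 150 = \left(12 + 3 - \frac{9}{4}\right) 150 = \frac{51}{4} \cdot 150 = \frac{3825}{2}$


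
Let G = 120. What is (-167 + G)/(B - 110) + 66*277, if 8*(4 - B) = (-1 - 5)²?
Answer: 4040416/221 ≈ 18282.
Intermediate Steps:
B = -½ (B = 4 - (-1 - 5)²/8 = 4 - ⅛*(-6)² = 4 - ⅛*36 = 4 - 9/2 = -½ ≈ -0.50000)
(-167 + G)/(B - 110) + 66*277 = (-167 + 120)/(-½ - 110) + 66*277 = -47/(-221/2) + 18282 = -47*(-2/221) + 18282 = 94/221 + 18282 = 4040416/221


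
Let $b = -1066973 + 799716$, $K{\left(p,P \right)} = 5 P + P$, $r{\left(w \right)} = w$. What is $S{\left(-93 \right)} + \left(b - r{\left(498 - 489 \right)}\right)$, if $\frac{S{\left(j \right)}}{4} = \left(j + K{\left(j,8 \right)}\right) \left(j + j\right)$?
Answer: $-233786$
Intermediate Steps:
$K{\left(p,P \right)} = 6 P$
$b = -267257$
$S{\left(j \right)} = 8 j \left(48 + j\right)$ ($S{\left(j \right)} = 4 \left(j + 6 \cdot 8\right) \left(j + j\right) = 4 \left(j + 48\right) 2 j = 4 \left(48 + j\right) 2 j = 4 \cdot 2 j \left(48 + j\right) = 8 j \left(48 + j\right)$)
$S{\left(-93 \right)} + \left(b - r{\left(498 - 489 \right)}\right) = 8 \left(-93\right) \left(48 - 93\right) - \left(267755 - 489\right) = 8 \left(-93\right) \left(-45\right) - 267266 = 33480 - 267266 = -233786$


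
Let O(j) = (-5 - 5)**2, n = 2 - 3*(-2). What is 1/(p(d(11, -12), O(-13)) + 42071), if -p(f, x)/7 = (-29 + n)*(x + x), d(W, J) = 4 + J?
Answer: 1/71471 ≈ 1.3992e-5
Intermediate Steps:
n = 8 (n = 2 + 6 = 8)
O(j) = 100 (O(j) = (-10)**2 = 100)
p(f, x) = 294*x (p(f, x) = -7*(-29 + 8)*(x + x) = -(-147)*2*x = -(-294)*x = 294*x)
1/(p(d(11, -12), O(-13)) + 42071) = 1/(294*100 + 42071) = 1/(29400 + 42071) = 1/71471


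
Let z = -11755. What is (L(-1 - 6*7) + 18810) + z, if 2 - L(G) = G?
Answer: 7100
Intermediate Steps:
L(G) = 2 - G
(L(-1 - 6*7) + 18810) + z = ((2 - (-1 - 6*7)) + 18810) - 11755 = ((2 - (-1 - 42)) + 18810) - 11755 = ((2 - 1*(-43)) + 18810) - 11755 = ((2 + 43) + 18810) - 11755 = (45 + 18810) - 11755 = 18855 - 11755 = 7100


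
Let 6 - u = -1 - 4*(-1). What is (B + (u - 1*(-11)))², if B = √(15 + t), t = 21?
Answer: 400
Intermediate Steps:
u = 3 (u = 6 - (-1 - 4*(-1)) = 6 - (-1 + 4) = 6 - 1*3 = 6 - 3 = 3)
B = 6 (B = √(15 + 21) = √36 = 6)
(B + (u - 1*(-11)))² = (6 + (3 - 1*(-11)))² = (6 + (3 + 11))² = (6 + 14)² = 20² = 400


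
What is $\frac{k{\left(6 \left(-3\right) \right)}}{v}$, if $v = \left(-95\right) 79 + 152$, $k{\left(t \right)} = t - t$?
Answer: $0$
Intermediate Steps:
$k{\left(t \right)} = 0$
$v = -7353$ ($v = -7505 + 152 = -7353$)
$\frac{k{\left(6 \left(-3\right) \right)}}{v} = \frac{0}{-7353} = 0 \left(- \frac{1}{7353}\right) = 0$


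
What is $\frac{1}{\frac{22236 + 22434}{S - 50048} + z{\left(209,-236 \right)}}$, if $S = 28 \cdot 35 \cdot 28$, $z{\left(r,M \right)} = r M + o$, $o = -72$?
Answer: $- \frac{3768}{186131573} \approx -2.0244 \cdot 10^{-5}$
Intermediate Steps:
$z{\left(r,M \right)} = -72 + M r$ ($z{\left(r,M \right)} = r M - 72 = M r - 72 = -72 + M r$)
$S = 27440$ ($S = 980 \cdot 28 = 27440$)
$\frac{1}{\frac{22236 + 22434}{S - 50048} + z{\left(209,-236 \right)}} = \frac{1}{\frac{22236 + 22434}{27440 - 50048} - 49396} = \frac{1}{\frac{44670}{-22608} - 49396} = \frac{1}{44670 \left(- \frac{1}{22608}\right) - 49396} = \frac{1}{- \frac{7445}{3768} - 49396} = \frac{1}{- \frac{186131573}{3768}} = - \frac{3768}{186131573}$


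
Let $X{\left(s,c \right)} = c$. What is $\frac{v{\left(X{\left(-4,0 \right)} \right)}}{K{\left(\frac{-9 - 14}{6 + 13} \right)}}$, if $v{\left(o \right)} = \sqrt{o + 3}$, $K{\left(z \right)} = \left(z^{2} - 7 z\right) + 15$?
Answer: $\frac{361 \sqrt{3}}{9003} \approx 0.069451$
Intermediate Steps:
$K{\left(z \right)} = 15 + z^{2} - 7 z$
$v{\left(o \right)} = \sqrt{3 + o}$
$\frac{v{\left(X{\left(-4,0 \right)} \right)}}{K{\left(\frac{-9 - 14}{6 + 13} \right)}} = \frac{\sqrt{3 + 0}}{15 + \left(\frac{-9 - 14}{6 + 13}\right)^{2} - 7 \frac{-9 - 14}{6 + 13}} = \frac{\sqrt{3}}{15 + \left(- \frac{23}{19}\right)^{2} - 7 \left(- \frac{23}{19}\right)} = \frac{\sqrt{3}}{15 + \left(\left(-23\right) \frac{1}{19}\right)^{2} - 7 \left(\left(-23\right) \frac{1}{19}\right)} = \frac{\sqrt{3}}{15 + \left(- \frac{23}{19}\right)^{2} - - \frac{161}{19}} = \frac{\sqrt{3}}{15 + \frac{529}{361} + \frac{161}{19}} = \frac{\sqrt{3}}{\frac{9003}{361}} = \sqrt{3} \cdot \frac{361}{9003} = \frac{361 \sqrt{3}}{9003}$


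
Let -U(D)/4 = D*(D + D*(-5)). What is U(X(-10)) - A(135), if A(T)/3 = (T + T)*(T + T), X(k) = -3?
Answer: -218556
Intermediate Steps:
A(T) = 12*T² (A(T) = 3*((T + T)*(T + T)) = 3*((2*T)*(2*T)) = 3*(4*T²) = 12*T²)
U(D) = 16*D² (U(D) = -4*D*(D + D*(-5)) = -4*D*(D - 5*D) = -4*D*(-4*D) = -(-16)*D² = 16*D²)
U(X(-10)) - A(135) = 16*(-3)² - 12*135² = 16*9 - 12*18225 = 144 - 1*218700 = 144 - 218700 = -218556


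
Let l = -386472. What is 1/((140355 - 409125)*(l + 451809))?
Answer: -1/17560625490 ≈ -5.6946e-11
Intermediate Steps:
1/((140355 - 409125)*(l + 451809)) = 1/((140355 - 409125)*(-386472 + 451809)) = 1/(-268770*65337) = 1/(-17560625490) = -1/17560625490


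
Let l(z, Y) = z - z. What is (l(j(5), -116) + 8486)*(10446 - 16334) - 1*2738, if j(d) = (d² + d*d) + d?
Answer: -49968306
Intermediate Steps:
j(d) = d + 2*d² (j(d) = (d² + d²) + d = 2*d² + d = d + 2*d²)
l(z, Y) = 0
(l(j(5), -116) + 8486)*(10446 - 16334) - 1*2738 = (0 + 8486)*(10446 - 16334) - 1*2738 = 8486*(-5888) - 2738 = -49965568 - 2738 = -49968306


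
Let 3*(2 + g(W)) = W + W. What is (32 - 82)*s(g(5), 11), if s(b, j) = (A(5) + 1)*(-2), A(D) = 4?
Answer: 500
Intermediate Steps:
g(W) = -2 + 2*W/3 (g(W) = -2 + (W + W)/3 = -2 + (2*W)/3 = -2 + 2*W/3)
s(b, j) = -10 (s(b, j) = (4 + 1)*(-2) = 5*(-2) = -10)
(32 - 82)*s(g(5), 11) = (32 - 82)*(-10) = -50*(-10) = 500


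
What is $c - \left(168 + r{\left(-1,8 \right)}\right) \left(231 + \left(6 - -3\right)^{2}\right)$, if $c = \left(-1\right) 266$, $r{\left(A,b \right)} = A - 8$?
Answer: $-49874$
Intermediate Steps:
$r{\left(A,b \right)} = -8 + A$ ($r{\left(A,b \right)} = A - 8 = -8 + A$)
$c = -266$
$c - \left(168 + r{\left(-1,8 \right)}\right) \left(231 + \left(6 - -3\right)^{2}\right) = -266 - \left(168 - 9\right) \left(231 + \left(6 - -3\right)^{2}\right) = -266 - \left(168 - 9\right) \left(231 + \left(6 + 3\right)^{2}\right) = -266 - 159 \left(231 + 9^{2}\right) = -266 - 159 \left(231 + 81\right) = -266 - 159 \cdot 312 = -266 - 49608 = -49874$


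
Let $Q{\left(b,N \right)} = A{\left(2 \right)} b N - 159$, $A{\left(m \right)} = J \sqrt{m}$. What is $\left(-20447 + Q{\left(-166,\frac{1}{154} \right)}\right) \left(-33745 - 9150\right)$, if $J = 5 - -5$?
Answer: $883894370 + \frac{35602850 \sqrt{2}}{77} \approx 8.8455 \cdot 10^{8}$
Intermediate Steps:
$J = 10$ ($J = 5 + 5 = 10$)
$A{\left(m \right)} = 10 \sqrt{m}$
$Q{\left(b,N \right)} = -159 + 10 N b \sqrt{2}$ ($Q{\left(b,N \right)} = 10 \sqrt{2} b N - 159 = 10 b \sqrt{2} N - 159 = 10 N b \sqrt{2} - 159 = -159 + 10 N b \sqrt{2}$)
$\left(-20447 + Q{\left(-166,\frac{1}{154} \right)}\right) \left(-33745 - 9150\right) = \left(-20447 - \left(159 - 10 \cdot \frac{1}{154} \left(-166\right) \sqrt{2}\right)\right) \left(-33745 - 9150\right) = \left(-20447 - \left(159 - - \frac{830 \sqrt{2}}{77}\right)\right) \left(-33745 - 9150\right) = \left(-20447 - \left(159 + \frac{830 \sqrt{2}}{77}\right)\right) \left(-42895\right) = \left(-20606 - \frac{830 \sqrt{2}}{77}\right) \left(-42895\right) = 883894370 + \frac{35602850 \sqrt{2}}{77}$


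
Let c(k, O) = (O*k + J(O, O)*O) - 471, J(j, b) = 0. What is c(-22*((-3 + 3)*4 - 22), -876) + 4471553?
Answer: 4047098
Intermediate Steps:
c(k, O) = -471 + O*k (c(k, O) = (O*k + 0*O) - 471 = (O*k + 0) - 471 = O*k - 471 = -471 + O*k)
c(-22*((-3 + 3)*4 - 22), -876) + 4471553 = (-471 - (-19272)*((-3 + 3)*4 - 22)) + 4471553 = (-471 - (-19272)*(0*4 - 22)) + 4471553 = (-471 - (-19272)*(0 - 22)) + 4471553 = (-471 - (-19272)*(-22)) + 4471553 = (-471 - 876*484) + 4471553 = (-471 - 423984) + 4471553 = -424455 + 4471553 = 4047098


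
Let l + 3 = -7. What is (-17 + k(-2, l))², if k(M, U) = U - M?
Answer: 625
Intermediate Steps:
l = -10 (l = -3 - 7 = -10)
(-17 + k(-2, l))² = (-17 + (-10 - 1*(-2)))² = (-17 + (-10 + 2))² = (-17 - 8)² = (-25)² = 625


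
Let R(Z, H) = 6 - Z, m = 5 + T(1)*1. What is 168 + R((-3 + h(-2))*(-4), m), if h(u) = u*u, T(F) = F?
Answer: 178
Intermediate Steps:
h(u) = u**2
m = 6 (m = 5 + 1*1 = 5 + 1 = 6)
168 + R((-3 + h(-2))*(-4), m) = 168 + (6 - (-3 + (-2)**2)*(-4)) = 168 + (6 - (-3 + 4)*(-4)) = 168 + (6 - (-4)) = 168 + (6 - 1*(-4)) = 168 + (6 + 4) = 168 + 10 = 178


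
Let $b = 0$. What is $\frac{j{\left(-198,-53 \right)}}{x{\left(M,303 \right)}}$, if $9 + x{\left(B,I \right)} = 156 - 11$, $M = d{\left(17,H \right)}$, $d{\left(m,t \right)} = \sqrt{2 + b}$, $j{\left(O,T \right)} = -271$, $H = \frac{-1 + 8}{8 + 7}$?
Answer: $- \frac{271}{136} \approx -1.9926$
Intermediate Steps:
$H = \frac{7}{15} \approx 0.46667$
$d{\left(m,t \right)} = \sqrt{2}$ ($d{\left(m,t \right)} = \sqrt{2 + 0} = \sqrt{2}$)
$M = \sqrt{2} \approx 1.4142$
$x{\left(B,I \right)} = 136$ ($x{\left(B,I \right)} = -9 + \left(156 - 11\right) = -9 + 145 = 136$)
$\frac{j{\left(-198,-53 \right)}}{x{\left(M,303 \right)}} = - \frac{271}{136}$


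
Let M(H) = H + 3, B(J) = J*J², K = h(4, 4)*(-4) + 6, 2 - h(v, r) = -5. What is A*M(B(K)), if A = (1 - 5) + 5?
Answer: -10645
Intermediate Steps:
h(v, r) = 7 (h(v, r) = 2 - 1*(-5) = 2 + 5 = 7)
K = -22 (K = 7*(-4) + 6 = -28 + 6 = -22)
B(J) = J³
A = 1 (A = -4 + 5 = 1)
M(H) = 3 + H
A*M(B(K)) = 1*(3 + (-22)³) = 1*(3 - 10648) = 1*(-10645) = -10645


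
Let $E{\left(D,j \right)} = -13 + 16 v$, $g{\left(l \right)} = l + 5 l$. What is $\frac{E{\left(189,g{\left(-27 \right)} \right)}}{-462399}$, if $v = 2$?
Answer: $- \frac{19}{462399} \approx -4.109 \cdot 10^{-5}$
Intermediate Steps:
$g{\left(l \right)} = 6 l$
$E{\left(D,j \right)} = 19$ ($E{\left(D,j \right)} = -13 + 16 \cdot 2 = -13 + 32 = 19$)
$\frac{E{\left(189,g{\left(-27 \right)} \right)}}{-462399} = \frac{19}{-462399} = 19 \left(- \frac{1}{462399}\right) = - \frac{19}{462399}$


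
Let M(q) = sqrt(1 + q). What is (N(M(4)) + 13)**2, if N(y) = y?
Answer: (13 + sqrt(5))**2 ≈ 232.14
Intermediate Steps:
(N(M(4)) + 13)**2 = (sqrt(1 + 4) + 13)**2 = (sqrt(5) + 13)**2 = (13 + sqrt(5))**2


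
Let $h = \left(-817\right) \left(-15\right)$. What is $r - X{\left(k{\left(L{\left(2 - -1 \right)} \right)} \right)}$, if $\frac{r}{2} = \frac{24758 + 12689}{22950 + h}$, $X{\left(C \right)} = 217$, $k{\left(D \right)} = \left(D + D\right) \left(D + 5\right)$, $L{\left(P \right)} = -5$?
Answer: $- \frac{7564591}{35205} \approx -214.87$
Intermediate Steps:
$h = 12255$
$k{\left(D \right)} = 2 D \left(5 + D\right)$
$r = \frac{74894}{35205}$ ($r = 2 \frac{24758 + 12689}{22950 + 12255} = 2 \cdot \frac{37447}{35205} = \frac{74894}{35205} \approx 2.1274$)
$r - X{\left(k{\left(L{\left(2 - -1 \right)} \right)} \right)} = \frac{74894}{35205} - 217 = - \frac{7564591}{35205}$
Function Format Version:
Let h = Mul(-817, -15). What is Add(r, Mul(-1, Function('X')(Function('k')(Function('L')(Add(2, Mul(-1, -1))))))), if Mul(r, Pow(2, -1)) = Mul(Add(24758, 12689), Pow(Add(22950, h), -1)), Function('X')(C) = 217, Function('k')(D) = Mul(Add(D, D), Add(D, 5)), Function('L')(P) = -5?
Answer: Rational(-7564591, 35205) ≈ -214.87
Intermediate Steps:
h = 12255
Function('k')(D) = Mul(2, D, Add(5, D)) (Function('k')(D) = Mul(Mul(2, D), Add(5, D)) = Mul(2, D, Add(5, D)))
r = Rational(74894, 35205) (r = Mul(2, Mul(Add(24758, 12689), Pow(Add(22950, 12255), -1))) = Mul(2, Mul(37447, Pow(35205, -1))) = Mul(2, Mul(37447, Rational(1, 35205))) = Mul(2, Rational(37447, 35205)) = Rational(74894, 35205) ≈ 2.1274)
Add(r, Mul(-1, Function('X')(Function('k')(Function('L')(Add(2, Mul(-1, -1))))))) = Add(Rational(74894, 35205), Mul(-1, 217)) = Add(Rational(74894, 35205), -217) = Rational(-7564591, 35205)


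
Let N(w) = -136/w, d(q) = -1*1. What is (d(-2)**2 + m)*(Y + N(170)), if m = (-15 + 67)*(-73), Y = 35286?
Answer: -133907334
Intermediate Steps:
d(q) = -1
m = -3796 (m = 52*(-73) = -3796)
(d(-2)**2 + m)*(Y + N(170)) = ((-1)**2 - 3796)*(35286 - 136/170) = (1 - 3796)*(35286 - 136*1/170) = -3795*(35286 - 4/5) = -3795*176426/5 = -133907334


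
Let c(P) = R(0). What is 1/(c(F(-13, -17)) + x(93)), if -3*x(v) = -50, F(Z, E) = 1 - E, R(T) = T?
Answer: 3/50 ≈ 0.060000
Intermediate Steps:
x(v) = 50/3 (x(v) = -⅓*(-50) = 50/3)
c(P) = 0
1/(c(F(-13, -17)) + x(93)) = 1/(0 + 50/3) = 1/(50/3) = 3/50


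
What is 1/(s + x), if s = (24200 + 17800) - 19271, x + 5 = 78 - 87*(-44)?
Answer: 1/26630 ≈ 3.7552e-5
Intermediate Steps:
x = 3901 (x = -5 + (78 - 87*(-44)) = -5 + (78 + 3828) = -5 + 3906 = 3901)
s = 22729 (s = 42000 - 19271 = 22729)
1/(s + x) = 1/(22729 + 3901) = 1/26630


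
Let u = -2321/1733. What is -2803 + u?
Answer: -4859920/1733 ≈ -2804.3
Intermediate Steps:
u = -2321/1733 (u = -2321*1/1733 = -2321/1733 ≈ -1.3393)
-2803 + u = -2803 - 2321/1733 = -4859920/1733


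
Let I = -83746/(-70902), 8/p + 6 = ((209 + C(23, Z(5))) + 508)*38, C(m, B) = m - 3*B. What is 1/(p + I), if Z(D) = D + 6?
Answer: 18311805/21634469 ≈ 0.84642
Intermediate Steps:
Z(D) = 6 + D
p = 2/6715 (p = 8/(-6 + ((209 + (23 - 3*(6 + 5))) + 508)*38) = 8/(-6 + ((209 + (23 - 3*11)) + 508)*38) = 8/(-6 + ((209 + (23 - 33)) + 508)*38) = 8/(-6 + ((209 - 10) + 508)*38) = 8/(-6 + (199 + 508)*38) = 8/(-6 + 707*38) = 8/(-6 + 26866) = 8/26860 = 8*(1/26860) = 2/6715 ≈ 0.00029784)
I = 3221/2727 (I = -83746*(-1/70902) = 3221/2727 ≈ 1.1812)
1/(p + I) = 1/(2/6715 + 3221/2727) = 1/(21634469/18311805) = 18311805/21634469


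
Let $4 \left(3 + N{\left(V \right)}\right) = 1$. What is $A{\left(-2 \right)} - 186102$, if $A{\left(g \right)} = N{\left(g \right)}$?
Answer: $- \frac{744419}{4} \approx -1.861 \cdot 10^{5}$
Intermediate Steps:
$N{\left(V \right)} = - \frac{11}{4}$ ($N{\left(V \right)} = -3 + \frac{1}{4} \cdot 1 = -3 + \frac{1}{4} = - \frac{11}{4}$)
$A{\left(g \right)} = - \frac{11}{4}$
$A{\left(-2 \right)} - 186102 = - \frac{11}{4} - 186102 = - \frac{744419}{4}$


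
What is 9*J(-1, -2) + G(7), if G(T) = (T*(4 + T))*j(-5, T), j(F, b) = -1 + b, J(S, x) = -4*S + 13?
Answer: 615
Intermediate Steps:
J(S, x) = 13 - 4*S
G(T) = T*(-1 + T)*(4 + T) (G(T) = (T*(4 + T))*(-1 + T) = T*(-1 + T)*(4 + T))
9*J(-1, -2) + G(7) = 9*(13 - 4*(-1)) + 7*(-1 + 7)*(4 + 7) = 9*(13 + 4) + 7*6*11 = 9*17 + 462 = 153 + 462 = 615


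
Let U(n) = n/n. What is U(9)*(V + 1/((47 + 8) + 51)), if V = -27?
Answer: -2861/106 ≈ -26.991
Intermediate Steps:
U(n) = 1
U(9)*(V + 1/((47 + 8) + 51)) = 1*(-27 + 1/((47 + 8) + 51)) = 1*(-27 + 1/(55 + 51)) = 1*(-27 + 1/106) = 1*(-2861/106) = -2861/106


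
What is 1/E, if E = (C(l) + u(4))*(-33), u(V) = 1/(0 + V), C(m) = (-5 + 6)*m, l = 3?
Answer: -4/429 ≈ -0.0093240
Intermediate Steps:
C(m) = m (C(m) = 1*m = m)
u(V) = 1/V
E = -429/4 (E = (3 + 1/4)*(-33) = (3 + ¼)*(-33) = (13/4)*(-33) = -429/4 ≈ -107.25)
1/E = 1/(-429/4) = -4/429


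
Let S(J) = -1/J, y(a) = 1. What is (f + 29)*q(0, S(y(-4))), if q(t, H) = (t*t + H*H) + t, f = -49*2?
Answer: -69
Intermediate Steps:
f = -98
q(t, H) = t + H**2 + t**2 (q(t, H) = (t**2 + H**2) + t = (H**2 + t**2) + t = t + H**2 + t**2)
(f + 29)*q(0, S(y(-4))) = (-98 + 29)*(0 + (-1/1)**2 + 0**2) = -69*(0 + (-1*1)**2 + 0) = -69*(0 + (-1)**2 + 0) = -69*(0 + 1 + 0) = -69*1 = -69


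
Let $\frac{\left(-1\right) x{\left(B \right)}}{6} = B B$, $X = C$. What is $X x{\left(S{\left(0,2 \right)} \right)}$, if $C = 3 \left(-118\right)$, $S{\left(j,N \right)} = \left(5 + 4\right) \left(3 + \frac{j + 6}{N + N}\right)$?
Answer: $3483891$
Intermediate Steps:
$S{\left(j,N \right)} = 27 + \frac{9 \left(6 + j\right)}{2 N}$ ($S{\left(j,N \right)} = 9 \left(3 + \frac{6 + j}{2 N}\right) = 27 + \frac{9 \left(6 + j\right)}{2 N}$)
$C = -354$
$X = -354$
$x{\left(B \right)} = - 6 B^{2}$ ($x{\left(B \right)} = - 6 B B = - 6 B^{2}$)
$X x{\left(S{\left(0,2 \right)} \right)} = - 354 \left(- 6 \left(\frac{9 \left(6 + 0 + 6 \cdot 2\right)}{2 \cdot 2}\right)^{2}\right) = - 354 \left(- 6 \left(\frac{9}{2} \cdot \frac{1}{2} \left(6 + 0 + 12\right)\right)^{2}\right) = - 354 \left(- 6 \left(\frac{9}{2} \cdot \frac{1}{2} \cdot 18\right)^{2}\right) = - 354 \left(- 6 \left(\frac{81}{2}\right)^{2}\right) = - 354 \left(\left(-6\right) \frac{6561}{4}\right) = \left(-354\right) \left(- \frac{19683}{2}\right) = 3483891$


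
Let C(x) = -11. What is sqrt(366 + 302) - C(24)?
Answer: 11 + 2*sqrt(167) ≈ 36.846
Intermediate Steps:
sqrt(366 + 302) - C(24) = sqrt(366 + 302) - 1*(-11) = sqrt(668) + 11 = 2*sqrt(167) + 11 = 11 + 2*sqrt(167)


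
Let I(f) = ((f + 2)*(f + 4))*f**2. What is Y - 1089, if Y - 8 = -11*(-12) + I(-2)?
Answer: -949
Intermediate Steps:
I(f) = f**2*(2 + f)*(4 + f) (I(f) = ((2 + f)*(4 + f))*f**2 = f**2*(2 + f)*(4 + f))
Y = 140 (Y = 8 + (-11*(-12) + (-2)**2*(8 + (-2)**2 + 6*(-2))) = 8 + (132 + 4*(8 + 4 - 12)) = 8 + (132 + 4*0) = 8 + (132 + 0) = 8 + 132 = 140)
Y - 1089 = 140 - 1089 = -949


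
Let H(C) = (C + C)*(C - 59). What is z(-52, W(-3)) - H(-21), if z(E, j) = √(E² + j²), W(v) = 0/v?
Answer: -3308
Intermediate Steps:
W(v) = 0
H(C) = 2*C*(-59 + C) (H(C) = (2*C)*(-59 + C) = 2*C*(-59 + C))
z(-52, W(-3)) - H(-21) = √((-52)² + 0²) - 2*(-21)*(-59 - 21) = √(2704 + 0) - 2*(-21)*(-80) = √2704 - 1*3360 = 52 - 3360 = -3308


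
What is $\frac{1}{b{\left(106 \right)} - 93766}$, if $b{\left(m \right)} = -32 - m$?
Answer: $- \frac{1}{93904} \approx -1.0649 \cdot 10^{-5}$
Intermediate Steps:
$\frac{1}{b{\left(106 \right)} - 93766} = \frac{1}{\left(-32 - 106\right) - 93766} = \frac{1}{-138 - 93766} = \frac{1}{-93904} = - \frac{1}{93904}$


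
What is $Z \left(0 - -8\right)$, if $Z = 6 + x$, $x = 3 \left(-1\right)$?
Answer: $24$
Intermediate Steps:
$x = -3$
$Z = 3$ ($Z = 6 - 3 = 3$)
$Z \left(0 - -8\right) = 3 \left(0 - -8\right) = 3 \left(0 + 8\right) = 3 \cdot 8 = 24$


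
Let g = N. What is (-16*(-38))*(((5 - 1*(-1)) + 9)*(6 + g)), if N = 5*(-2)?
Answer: -36480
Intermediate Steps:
N = -10
g = -10
(-16*(-38))*(((5 - 1*(-1)) + 9)*(6 + g)) = (-16*(-38))*(((5 - 1*(-1)) + 9)*(6 - 10)) = 608*(((5 + 1) + 9)*(-4)) = 608*((6 + 9)*(-4)) = 608*(15*(-4)) = 608*(-60) = -36480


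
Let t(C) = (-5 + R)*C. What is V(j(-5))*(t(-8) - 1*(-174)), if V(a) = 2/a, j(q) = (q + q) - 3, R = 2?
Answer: -396/13 ≈ -30.462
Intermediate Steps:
j(q) = -3 + 2*q (j(q) = 2*q - 3 = -3 + 2*q)
t(C) = -3*C (t(C) = (-5 + 2)*C = -3*C)
V(j(-5))*(t(-8) - 1*(-174)) = (2/(-3 + 2*(-5)))*(-3*(-8) - 1*(-174)) = (2/(-3 - 10))*(24 + 174) = (2/(-13))*198 = (2*(-1/13))*198 = -2/13*198 = -396/13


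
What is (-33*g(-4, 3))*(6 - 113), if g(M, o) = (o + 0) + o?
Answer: 21186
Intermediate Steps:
g(M, o) = 2*o (g(M, o) = o + o = 2*o)
(-33*g(-4, 3))*(6 - 113) = (-66*3)*(6 - 113) = -33*6*(-107) = -198*(-107) = 21186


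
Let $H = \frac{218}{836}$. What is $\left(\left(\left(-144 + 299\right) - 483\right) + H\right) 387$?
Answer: $- \frac{53017065}{418} \approx -1.2684 \cdot 10^{5}$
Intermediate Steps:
$H = \frac{109}{418}$ ($H = 218 \cdot \frac{1}{836} = \frac{109}{418} \approx 0.26077$)
$\left(\left(\left(-144 + 299\right) - 483\right) + H\right) 387 = \left(\left(\left(-144 + 299\right) - 483\right) + \frac{109}{418}\right) 387 = \left(\left(155 - 483\right) + \frac{109}{418}\right) 387 = \left(-328 + \frac{109}{418}\right) 387 = \left(- \frac{136995}{418}\right) 387 = - \frac{53017065}{418}$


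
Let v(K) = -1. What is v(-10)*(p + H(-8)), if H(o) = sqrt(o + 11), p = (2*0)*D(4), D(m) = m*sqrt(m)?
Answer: -sqrt(3) ≈ -1.7320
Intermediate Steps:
D(m) = m**(3/2)
p = 0 (p = (2*0)*4**(3/2) = 0*8 = 0)
H(o) = sqrt(11 + o)
v(-10)*(p + H(-8)) = -(0 + sqrt(11 - 8)) = -(0 + sqrt(3)) = -sqrt(3)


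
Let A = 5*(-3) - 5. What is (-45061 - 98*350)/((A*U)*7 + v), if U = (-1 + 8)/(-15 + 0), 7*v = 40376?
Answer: -238083/17500 ≈ -13.605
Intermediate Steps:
v = 5768 (v = (⅐)*40376 = 5768)
U = -7/15 (U = 7/(-15) = 7*(-1/15) = -7/15 ≈ -0.46667)
A = -20 (A = -15 - 5 = -20)
(-45061 - 98*350)/((A*U)*7 + v) = (-45061 - 98*350)/(-20*(-7/15)*7 + 5768) = (-45061 - 34300)/((28/3)*7 + 5768) = -79361/(196/3 + 5768) = -79361/17500/3 = -79361*3/17500 = -238083/17500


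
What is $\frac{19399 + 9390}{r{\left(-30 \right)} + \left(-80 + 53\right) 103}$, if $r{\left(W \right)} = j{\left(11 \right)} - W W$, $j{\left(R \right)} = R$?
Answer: $- \frac{28789}{3670} \approx -7.8444$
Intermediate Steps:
$r{\left(W \right)} = 11 - W^{2}$ ($r{\left(W \right)} = 11 - W W = 11 - W^{2}$)
$\frac{19399 + 9390}{r{\left(-30 \right)} + \left(-80 + 53\right) 103} = \frac{19399 + 9390}{\left(11 - \left(-30\right)^{2}\right) + \left(-80 + 53\right) 103} = \frac{28789}{\left(11 - 900\right) - 2781} = \frac{28789}{-889 - 2781} = \frac{28789}{-3670} = 28789 \left(- \frac{1}{3670}\right) = - \frac{28789}{3670}$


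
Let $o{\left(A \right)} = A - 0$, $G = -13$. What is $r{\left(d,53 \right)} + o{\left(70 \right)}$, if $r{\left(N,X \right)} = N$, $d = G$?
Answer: $57$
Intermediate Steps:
$d = -13$
$o{\left(A \right)} = A$ ($o{\left(A \right)} = A + 0 = A$)
$r{\left(d,53 \right)} + o{\left(70 \right)} = -13 + 70 = 57$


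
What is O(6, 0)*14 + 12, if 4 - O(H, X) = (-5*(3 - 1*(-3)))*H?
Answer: 2588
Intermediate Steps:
O(H, X) = 4 + 30*H (O(H, X) = 4 - (-5*(3 - 1*(-3)))*H = 4 - (-5*(3 + 3))*H = 4 - (-5*6)*H = 4 - (-30)*H = 4 + 30*H)
O(6, 0)*14 + 12 = (4 + 30*6)*14 + 12 = (4 + 180)*14 + 12 = 184*14 + 12 = 2576 + 12 = 2588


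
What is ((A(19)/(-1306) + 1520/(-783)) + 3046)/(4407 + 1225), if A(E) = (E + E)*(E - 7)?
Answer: 778122835/1439817984 ≈ 0.54043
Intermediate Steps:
A(E) = 2*E*(-7 + E) (A(E) = (2*E)*(-7 + E) = 2*E*(-7 + E))
((A(19)/(-1306) + 1520/(-783)) + 3046)/(4407 + 1225) = (((2*19*(-7 + 19))/(-1306) + 1520/(-783)) + 3046)/(4407 + 1225) = (((2*19*12)*(-1/1306) + 1520*(-1/783)) + 3046)/5632 = ((456*(-1/1306) - 1520/783) + 3046)*(1/5632) = ((-228/653 - 1520/783) + 3046)*(1/5632) = (-1171084/511299 + 3046)*(1/5632) = (1556245670/511299)*(1/5632) = 778122835/1439817984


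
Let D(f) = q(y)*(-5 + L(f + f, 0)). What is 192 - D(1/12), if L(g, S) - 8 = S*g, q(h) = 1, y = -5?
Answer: 189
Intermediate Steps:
L(g, S) = 8 + S*g
D(f) = 3 (D(f) = 1*(-5 + (8 + 0*(f + f))) = 1*(-5 + (8 + 0*(2*f))) = 1*(-5 + (8 + 0)) = 1*(-5 + 8) = 1*3 = 3)
192 - D(1/12) = 192 - 1*3 = 192 - 3 = 189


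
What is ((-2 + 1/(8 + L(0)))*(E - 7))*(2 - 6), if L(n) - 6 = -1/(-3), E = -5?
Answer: -3984/43 ≈ -92.651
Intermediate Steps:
L(n) = 19/3 (L(n) = 6 - 1/(-3) = 6 - 1*(-⅓) = 6 + ⅓ = 19/3)
((-2 + 1/(8 + L(0)))*(E - 7))*(2 - 6) = ((-2 + 1/(8 + 19/3))*(-5 - 7))*(2 - 6) = ((-2 + 1/(43/3))*(-12))*(-4) = ((-2 + 3/43)*(-12))*(-4) = -83/43*(-12)*(-4) = (996/43)*(-4) = -3984/43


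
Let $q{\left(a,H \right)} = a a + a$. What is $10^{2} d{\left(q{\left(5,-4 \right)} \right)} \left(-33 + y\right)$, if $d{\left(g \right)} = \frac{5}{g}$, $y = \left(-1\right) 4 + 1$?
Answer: $-600$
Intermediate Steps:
$q{\left(a,H \right)} = a + a^{2}$ ($q{\left(a,H \right)} = a^{2} + a = a + a^{2}$)
$y = -3$ ($y = -4 + 1 = -3$)
$10^{2} d{\left(q{\left(5,-4 \right)} \right)} \left(-33 + y\right) = 10^{2} \frac{5}{5 \left(1 + 5\right)} \left(-33 - 3\right) = 100 \frac{5}{5 \cdot 6} \left(-36\right) = 100 \cdot \frac{5}{30} \left(-36\right) = 100 \cdot 5 \cdot \frac{1}{30} \left(-36\right) = 100 \cdot \frac{1}{6} \left(-36\right) = 100 \left(-6\right) = -600$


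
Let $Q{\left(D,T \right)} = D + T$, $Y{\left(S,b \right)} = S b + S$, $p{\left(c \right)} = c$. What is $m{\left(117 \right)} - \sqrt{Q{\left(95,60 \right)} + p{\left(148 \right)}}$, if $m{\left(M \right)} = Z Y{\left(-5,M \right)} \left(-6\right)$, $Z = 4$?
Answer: $14160 - \sqrt{303} \approx 14143.0$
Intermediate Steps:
$Y{\left(S,b \right)} = S + S b$
$m{\left(M \right)} = 120 + 120 M$ ($m{\left(M \right)} = 4 \left(- 5 \left(1 + M\right)\right) \left(-6\right) = 4 \left(-5 - 5 M\right) \left(-6\right) = \left(-20 - 20 M\right) \left(-6\right) = 120 + 120 M$)
$m{\left(117 \right)} - \sqrt{Q{\left(95,60 \right)} + p{\left(148 \right)}} = \left(120 + 120 \cdot 117\right) - \sqrt{\left(95 + 60\right) + 148} = \left(120 + 14040\right) - \sqrt{155 + 148} = 14160 - \sqrt{303}$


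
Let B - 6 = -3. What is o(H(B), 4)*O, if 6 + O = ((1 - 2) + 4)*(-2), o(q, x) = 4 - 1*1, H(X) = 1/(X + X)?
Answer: -36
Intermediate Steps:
B = 3 (B = 6 - 3 = 3)
H(X) = 1/(2*X)
o(q, x) = 3 (o(q, x) = 4 - 1 = 3)
O = -12 (O = -6 + ((1 - 2) + 4)*(-2) = -6 + (-1 + 4)*(-2) = -6 + 3*(-2) = -6 - 6 = -12)
o(H(B), 4)*O = 3*(-12) = -36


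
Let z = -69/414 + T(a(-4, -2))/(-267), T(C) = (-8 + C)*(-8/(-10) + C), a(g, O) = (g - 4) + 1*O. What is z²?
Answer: 4414201/7128900 ≈ 0.61920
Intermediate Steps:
a(g, O) = -4 + O + g (a(g, O) = (-4 + g) + O = -4 + O + g)
T(C) = (-8 + C)*(⅘ + C) (T(C) = (-8 + C)*(-8*(-⅒) + C) = (-8 + C)*(⅘ + C))
z = -2101/2670 (z = -69/414 + (-32/5 + (-4 - 2 - 4)² - 36*(-4 - 2 - 4)/5)/(-267) = -69*1/414 + (-32/5 + (-10)² - 36/5*(-10))*(-1/267) = -⅙ + (-32/5 + 100 + 72)*(-1/267) = -⅙ + (828/5)*(-1/267) = -⅙ - 276/445 = -2101/2670 ≈ -0.78689)
z² = (-2101/2670)² = 4414201/7128900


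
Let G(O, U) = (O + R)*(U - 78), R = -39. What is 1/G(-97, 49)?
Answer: 1/3944 ≈ 0.00025355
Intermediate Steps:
G(O, U) = (-78 + U)*(-39 + O) (G(O, U) = (O - 39)*(U - 78) = (-39 + O)*(-78 + U) = (-78 + U)*(-39 + O))
1/G(-97, 49) = 1/(3042 - 78*(-97) - 39*49 - 97*49) = 1/(3042 + 7566 - 1911 - 4753) = 1/3944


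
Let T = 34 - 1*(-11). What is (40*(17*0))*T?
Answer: 0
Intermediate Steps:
T = 45 (T = 34 + 11 = 45)
(40*(17*0))*T = (40*(17*0))*45 = (40*0)*45 = 0*45 = 0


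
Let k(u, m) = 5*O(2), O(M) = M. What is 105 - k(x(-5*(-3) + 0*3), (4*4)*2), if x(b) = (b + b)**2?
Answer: 95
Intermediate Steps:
x(b) = 4*b**2 (x(b) = (2*b)**2 = 4*b**2)
k(u, m) = 10 (k(u, m) = 5*2 = 10)
105 - k(x(-5*(-3) + 0*3), (4*4)*2) = 105 - 1*10 = 105 - 10 = 95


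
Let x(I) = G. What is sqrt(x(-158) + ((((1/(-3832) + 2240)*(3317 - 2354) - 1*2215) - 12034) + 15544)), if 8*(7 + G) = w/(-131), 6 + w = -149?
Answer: sqrt(33994380461230086)/125498 ≈ 1469.2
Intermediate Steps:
w = -155 (w = -6 - 149 = -155)
G = -7181/1048 (G = -7 + (-155/(-131))/8 = -7 + (-155*(-1/131))/8 = -7 + (1/8)*(155/131) = -7 + 155/1048 = -7181/1048 ≈ -6.8521)
x(I) = -7181/1048
sqrt(x(-158) + ((((1/(-3832) + 2240)*(3317 - 2354) - 1*2215) - 12034) + 15544)) = sqrt(-7181/1048 + ((((1/(-3832) + 2240)*(3317 - 2354) - 1*2215) - 12034) + 15544)) = sqrt(-7181/1048 + ((((-1/3832 + 2240)*963 - 2215) - 12034) + 15544)) = sqrt(-7181/1048 + ((((8583679/3832)*963 - 2215) - 12034) + 15544)) = sqrt(-7181/1048 + (((8266082877/3832 - 2215) - 12034) + 15544)) = sqrt(-7181/1048 + ((8257594997/3832 - 12034) + 15544)) = sqrt(-7181/1048 + (8211480709/3832 + 15544)) = sqrt(-7181/1048 + 8271045317/3832) = sqrt(270875874207/125498) = sqrt(33994380461230086)/125498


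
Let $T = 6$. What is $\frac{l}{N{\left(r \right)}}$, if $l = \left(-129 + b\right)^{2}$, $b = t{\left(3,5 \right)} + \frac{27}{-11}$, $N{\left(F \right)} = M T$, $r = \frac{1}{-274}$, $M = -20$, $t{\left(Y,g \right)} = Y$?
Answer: $- \frac{665523}{4840} \approx -137.5$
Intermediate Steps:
$r = - \frac{1}{274} \approx -0.0036496$
$N{\left(F \right)} = -120$ ($N{\left(F \right)} = \left(-20\right) 6 = -120$)
$b = \frac{6}{11}$ ($b = 3 + \frac{27}{-11} = 3 + 27 \left(- \frac{1}{11}\right) = 3 - \frac{27}{11} = \frac{6}{11} \approx 0.54545$)
$l = \frac{1996569}{121}$ ($l = \left(-129 + \frac{6}{11}\right)^{2} = \left(- \frac{1413}{11}\right)^{2} = \frac{1996569}{121} \approx 16501.0$)
$\frac{l}{N{\left(r \right)}} = \frac{1996569}{121 \left(-120\right)} = \frac{1996569}{121} \left(- \frac{1}{120}\right) = - \frac{665523}{4840}$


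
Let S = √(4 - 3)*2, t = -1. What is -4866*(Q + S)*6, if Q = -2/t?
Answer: -116784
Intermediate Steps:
Q = 2 (Q = -2/(-1) = -2*(-1) = 2)
S = 2 (S = √1*2 = 1*2 = 2)
-4866*(Q + S)*6 = -4866*(2 + 2)*6 = -19464*6 = -4866*24 = -116784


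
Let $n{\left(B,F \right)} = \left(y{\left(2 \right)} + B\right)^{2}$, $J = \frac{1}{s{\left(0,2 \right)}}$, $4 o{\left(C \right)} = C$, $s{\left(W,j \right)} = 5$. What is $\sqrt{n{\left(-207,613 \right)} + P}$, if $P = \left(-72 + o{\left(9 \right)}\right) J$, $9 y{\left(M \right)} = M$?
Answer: $\frac{\sqrt{346219105}}{90} \approx 206.74$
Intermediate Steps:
$o{\left(C \right)} = \frac{C}{4}$
$y{\left(M \right)} = \frac{M}{9}$
$J = \frac{1}{5} \approx 0.2$
$n{\left(B,F \right)} = \left(\frac{2}{9} + B\right)^{2}$ ($n{\left(B,F \right)} = \left(\frac{1}{9} \cdot 2 + B\right)^{2} = \left(\frac{2}{9} + B\right)^{2}$)
$P = - \frac{279}{20}$ ($P = \left(-72 + \frac{1}{4} \cdot 9\right) \frac{1}{5} = \left(-72 + \frac{9}{4}\right) \frac{1}{5} = \left(- \frac{279}{4}\right) \frac{1}{5} = - \frac{279}{20} \approx -13.95$)
$\sqrt{n{\left(-207,613 \right)} + P} = \sqrt{\frac{\left(2 + 9 \left(-207\right)\right)^{2}}{81} - \frac{279}{20}} = \sqrt{\frac{\left(2 - 1863\right)^{2}}{81} - \frac{279}{20}} = \sqrt{\frac{\left(-1861\right)^{2}}{81} - \frac{279}{20}} = \sqrt{\frac{1}{81} \cdot 3463321 - \frac{279}{20}} = \sqrt{\frac{3463321}{81} - \frac{279}{20}} = \sqrt{\frac{69243821}{1620}} = \frac{\sqrt{346219105}}{90}$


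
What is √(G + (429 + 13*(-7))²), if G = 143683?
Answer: √257927 ≈ 507.87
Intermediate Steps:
√(G + (429 + 13*(-7))²) = √(143683 + (429 + 13*(-7))²) = √(143683 + (429 - 91)²) = √(143683 + 338²) = √(143683 + 114244) = √257927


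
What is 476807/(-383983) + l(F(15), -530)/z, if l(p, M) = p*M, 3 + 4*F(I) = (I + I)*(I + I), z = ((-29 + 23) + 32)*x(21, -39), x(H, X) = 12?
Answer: -2348005297/6143728 ≈ -382.18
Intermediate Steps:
z = 312 (z = ((-29 + 23) + 32)*12 = (-6 + 32)*12 = 26*12 = 312)
F(I) = -3/4 + I**2 (F(I) = -3/4 + ((I + I)*(I + I))/4 = -3/4 + ((2*I)*(2*I))/4 = -3/4 + (4*I**2)/4 = -3/4 + I**2)
l(p, M) = M*p
476807/(-383983) + l(F(15), -530)/z = 476807/(-383983) - 530*(-3/4 + 15**2)/312 = 476807*(-1/383983) - 530*(-3/4 + 225)*(1/312) = -476807/383983 - 530*897/4*(1/312) = -476807/383983 - 237705/2*1/312 = -476807/383983 - 6095/16 = -2348005297/6143728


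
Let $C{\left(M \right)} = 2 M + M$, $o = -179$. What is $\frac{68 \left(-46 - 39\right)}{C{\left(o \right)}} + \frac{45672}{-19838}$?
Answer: $\frac{45068888}{5326503} \approx 8.4613$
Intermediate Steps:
$C{\left(M \right)} = 3 M$
$\frac{68 \left(-46 - 39\right)}{C{\left(o \right)}} + \frac{45672}{-19838} = \frac{68 \left(-46 - 39\right)}{3 \left(-179\right)} + \frac{45672}{-19838} = \frac{68 \left(-46 - 39\right)}{-537} + 45672 \left(- \frac{1}{19838}\right) = 68 \left(-46 - 39\right) \left(- \frac{1}{537}\right) - \frac{22836}{9919} = 68 \left(-85\right) \left(- \frac{1}{537}\right) - \frac{22836}{9919} = \left(-5780\right) \left(- \frac{1}{537}\right) - \frac{22836}{9919} = \frac{5780}{537} - \frac{22836}{9919} = \frac{45068888}{5326503}$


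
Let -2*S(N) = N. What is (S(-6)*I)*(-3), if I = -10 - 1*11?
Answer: 189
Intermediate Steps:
S(N) = -N/2
I = -21 (I = -10 - 11 = -21)
(S(-6)*I)*(-3) = (-1/2*(-6)*(-21))*(-3) = (3*(-21))*(-3) = -63*(-3) = 189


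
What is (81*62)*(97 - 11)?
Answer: 431892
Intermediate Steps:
(81*62)*(97 - 11) = 5022*86 = 431892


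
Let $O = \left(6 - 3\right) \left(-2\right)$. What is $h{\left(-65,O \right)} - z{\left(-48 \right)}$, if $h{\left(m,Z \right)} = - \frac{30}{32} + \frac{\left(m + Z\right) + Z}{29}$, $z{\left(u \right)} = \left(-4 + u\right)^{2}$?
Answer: $- \frac{1256323}{464} \approx -2707.6$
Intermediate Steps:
$O = -6$ ($O = 3 \left(-2\right) = -6$)
$h{\left(m,Z \right)} = - \frac{15}{16} + \frac{m}{29} + \frac{2 Z}{29}$ ($h{\left(m,Z \right)} = \left(-30\right) \frac{1}{32} + \left(\left(Z + m\right) + Z\right) \frac{1}{29} = - \frac{15}{16} + \left(m + 2 Z\right) \frac{1}{29} = - \frac{15}{16} + \left(\frac{m}{29} + \frac{2 Z}{29}\right) = - \frac{15}{16} + \frac{m}{29} + \frac{2 Z}{29}$)
$h{\left(-65,O \right)} - z{\left(-48 \right)} = \left(- \frac{15}{16} + \frac{1}{29} \left(-65\right) + \frac{2}{29} \left(-6\right)\right) - \left(-4 - 48\right)^{2} = \left(- \frac{15}{16} - \frac{65}{29} - \frac{12}{29}\right) - \left(-52\right)^{2} = - \frac{1667}{464} - 2704 = - \frac{1256323}{464}$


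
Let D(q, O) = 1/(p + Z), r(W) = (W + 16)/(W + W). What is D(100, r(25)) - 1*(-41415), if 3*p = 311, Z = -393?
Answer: 35948217/868 ≈ 41415.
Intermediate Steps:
p = 311/3 (p = (1/3)*311 = 311/3 ≈ 103.67)
r(W) = (16 + W)/(2*W) (r(W) = (16 + W)/((2*W)) = (16 + W)*(1/(2*W)) = (16 + W)/(2*W))
D(q, O) = -3/868 (D(q, O) = 1/(311/3 - 393) = 1/(-868/3) = -3/868)
D(100, r(25)) - 1*(-41415) = -3/868 - 1*(-41415) = -3/868 + 41415 = 35948217/868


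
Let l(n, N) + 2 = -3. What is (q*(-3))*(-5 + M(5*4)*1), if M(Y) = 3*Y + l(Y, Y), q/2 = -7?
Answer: 2100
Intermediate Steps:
l(n, N) = -5 (l(n, N) = -2 - 3 = -5)
q = -14 (q = 2*(-7) = -14)
M(Y) = -5 + 3*Y (M(Y) = 3*Y - 5 = -5 + 3*Y)
(q*(-3))*(-5 + M(5*4)*1) = (-14*(-3))*(-5 + (-5 + 3*(5*4))*1) = 42*(-5 + (-5 + 3*20)*1) = 42*(-5 + (-5 + 60)*1) = 42*(-5 + 55*1) = 42*(-5 + 55) = 42*50 = 2100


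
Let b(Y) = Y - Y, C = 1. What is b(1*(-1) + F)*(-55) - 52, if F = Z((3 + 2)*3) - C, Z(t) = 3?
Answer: -52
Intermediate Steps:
F = 2 (F = 3 - 1*1 = 3 - 1 = 2)
b(Y) = 0
b(1*(-1) + F)*(-55) - 52 = 0*(-55) - 52 = 0 - 52 = -52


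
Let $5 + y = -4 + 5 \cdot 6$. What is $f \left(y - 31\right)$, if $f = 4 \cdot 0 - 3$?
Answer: $30$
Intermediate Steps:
$f = -3$ ($f = 0 - 3 = -3$)
$y = 21$ ($y = -5 + \left(-4 + 5 \cdot 6\right) = -5 + \left(-4 + 30\right) = -5 + 26 = 21$)
$f \left(y - 31\right) = - 3 \left(21 - 31\right) = \left(-3\right) \left(-10\right) = 30$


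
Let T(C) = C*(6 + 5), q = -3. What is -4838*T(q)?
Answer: 159654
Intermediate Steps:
T(C) = 11*C (T(C) = C*11 = 11*C)
-4838*T(q) = -53218*(-3) = -4838*(-33) = 159654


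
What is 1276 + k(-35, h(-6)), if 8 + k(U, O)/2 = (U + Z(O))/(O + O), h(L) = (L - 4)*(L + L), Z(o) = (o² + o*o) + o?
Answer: 36017/24 ≈ 1500.7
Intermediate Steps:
Z(o) = o + 2*o² (Z(o) = (o² + o²) + o = 2*o² + o = o + 2*o²)
h(L) = 2*L*(-4 + L) (h(L) = (-4 + L)*(2*L) = 2*L*(-4 + L))
k(U, O) = -16 + (U + O*(1 + 2*O))/O (k(U, O) = -16 + 2*((U + O*(1 + 2*O))/(O + O)) = -16 + 2*((U + O*(1 + 2*O))/((2*O))) = -16 + 2*((U + O*(1 + 2*O))*(1/(2*O))) = -16 + 2*((U + O*(1 + 2*O))/(2*O)) = -16 + (U + O*(1 + 2*O))/O)
1276 + k(-35, h(-6)) = 1276 + (-15 + 2*(2*(-6)*(-4 - 6)) - 35*(-1/(12*(-4 - 6)))) = 1276 + (-15 + 2*(2*(-6)*(-10)) - 35/(2*(-6)*(-10))) = 1276 + (-15 + 2*120 - 35/120) = 1276 + (-15 + 240 - 35*1/120) = 1276 + (-15 + 240 - 7/24) = 1276 + 5393/24 = 36017/24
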